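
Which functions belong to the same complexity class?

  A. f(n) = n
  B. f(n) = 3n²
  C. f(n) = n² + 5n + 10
B and C

Examining each function:
  A. n is O(n)
  B. 3n² is O(n²)
  C. n² + 5n + 10 is O(n²)

Functions B and C both have the same complexity class.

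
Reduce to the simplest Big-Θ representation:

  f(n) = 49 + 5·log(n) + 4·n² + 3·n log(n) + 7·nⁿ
Θ(nⁿ)

Order the terms by growth rate: 49 ≺ 5·log(n) ≺ 3·n log(n) ≺ 4·n² ≺ 7·nⁿ.
The fastest-growing term 7·nⁿ dominates as n → ∞; dropping its constant factor gives Θ(nⁿ).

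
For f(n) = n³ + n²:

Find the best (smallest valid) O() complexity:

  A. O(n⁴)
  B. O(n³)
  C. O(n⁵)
B

f(n) = n³ + n² is O(n³).
All listed options are valid Big-O bounds (upper bounds),
but O(n³) is the tightest (smallest valid bound).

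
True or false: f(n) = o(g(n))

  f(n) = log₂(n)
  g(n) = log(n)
False

f(n) = log₂(n) is O(log n), and g(n) = log(n) is O(log n).
Since they have the same growth rate, f(n) = o(g(n)) is false.
(f = o(g) requires f to grow strictly slower, not equal.)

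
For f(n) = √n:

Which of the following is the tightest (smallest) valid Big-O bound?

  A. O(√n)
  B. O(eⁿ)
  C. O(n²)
A

f(n) = √n is O(√n).
All listed options are valid Big-O bounds (upper bounds),
but O(√n) is the tightest (smallest valid bound).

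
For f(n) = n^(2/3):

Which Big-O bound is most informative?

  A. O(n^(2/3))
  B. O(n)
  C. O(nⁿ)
A

f(n) = n^(2/3) is O(n^(2/3)).
All listed options are valid Big-O bounds (upper bounds),
but O(n^(2/3)) is the tightest (smallest valid bound).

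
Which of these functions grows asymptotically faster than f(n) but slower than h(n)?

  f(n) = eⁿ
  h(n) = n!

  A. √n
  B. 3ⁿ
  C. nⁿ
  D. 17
B

We need g(n) with eⁿ = o(g(n)) and g(n) = o(n!), i.e. O(eⁿ) ≺ g ≺ O(n!).
Check each option:
  A. √n — O(√n) does not grow strictly faster than f(n)
  B. 3ⁿ — O(3ⁿ) is strictly between O(eⁿ) and O(n!) ✓
  C. nⁿ — O(nⁿ) does not grow strictly slower than h(n)
  D. 17 — O(1) does not grow strictly faster than f(n)

Only option B (3ⁿ) lies strictly between.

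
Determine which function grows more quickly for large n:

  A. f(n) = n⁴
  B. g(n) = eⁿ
B

f(n) = n⁴ is O(n⁴), while g(n) = eⁿ is O(eⁿ).
Since O(eⁿ) grows faster than O(n⁴), g(n) dominates.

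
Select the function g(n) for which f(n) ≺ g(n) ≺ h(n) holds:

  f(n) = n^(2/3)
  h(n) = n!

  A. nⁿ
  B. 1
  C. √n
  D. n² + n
D

We need g(n) with n^(2/3) = o(g(n)) and g(n) = o(n!), i.e. O(n^(2/3)) ≺ g ≺ O(n!).
Check each option:
  A. nⁿ — O(nⁿ) does not grow strictly slower than h(n)
  B. 1 — O(1) does not grow strictly faster than f(n)
  C. √n — O(√n) does not grow strictly faster than f(n)
  D. n² + n — O(n²) is strictly between O(n^(2/3)) and O(n!) ✓

Only option D (n² + n) lies strictly between.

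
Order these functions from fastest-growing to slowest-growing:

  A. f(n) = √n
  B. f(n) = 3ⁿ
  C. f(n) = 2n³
B > C > A

Comparing growth rates:
B = 3ⁿ is O(3ⁿ)
C = 2n³ is O(n³)
A = √n is O(√n)

Therefore, the order from fastest to slowest is: B > C > A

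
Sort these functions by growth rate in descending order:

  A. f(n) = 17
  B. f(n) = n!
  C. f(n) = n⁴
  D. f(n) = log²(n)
B > C > D > A

Comparing growth rates:
B = n! is O(n!)
C = n⁴ is O(n⁴)
D = log²(n) is O(log² n)
A = 17 is O(1)

Therefore, the order from fastest to slowest is: B > C > D > A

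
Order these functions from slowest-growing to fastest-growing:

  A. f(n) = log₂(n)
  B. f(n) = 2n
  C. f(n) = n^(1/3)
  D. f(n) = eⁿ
A < C < B < D

Comparing growth rates:
A = log₂(n) is O(log n)
C = n^(1/3) is O(n^(1/3))
B = 2n is O(n)
D = eⁿ is O(eⁿ)

Therefore, the order from slowest to fastest is: A < C < B < D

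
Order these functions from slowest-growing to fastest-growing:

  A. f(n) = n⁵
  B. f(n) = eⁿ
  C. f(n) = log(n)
C < A < B

Comparing growth rates:
C = log(n) is O(log n)
A = n⁵ is O(n⁵)
B = eⁿ is O(eⁿ)

Therefore, the order from slowest to fastest is: C < A < B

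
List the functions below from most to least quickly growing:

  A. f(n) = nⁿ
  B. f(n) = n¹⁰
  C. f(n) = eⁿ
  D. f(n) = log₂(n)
A > C > B > D

Comparing growth rates:
A = nⁿ is O(nⁿ)
C = eⁿ is O(eⁿ)
B = n¹⁰ is O(n¹⁰)
D = log₂(n) is O(log n)

Therefore, the order from fastest to slowest is: A > C > B > D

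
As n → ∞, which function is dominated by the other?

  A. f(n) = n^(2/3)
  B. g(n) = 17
B

f(n) = n^(2/3) is O(n^(2/3)), while g(n) = 17 is O(1).
Since O(1) grows slower than O(n^(2/3)), g(n) is dominated.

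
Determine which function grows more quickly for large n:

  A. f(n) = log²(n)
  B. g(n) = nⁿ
B

f(n) = log²(n) is O(log² n), while g(n) = nⁿ is O(nⁿ).
Since O(nⁿ) grows faster than O(log² n), g(n) dominates.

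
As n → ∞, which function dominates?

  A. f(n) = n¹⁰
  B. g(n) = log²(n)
A

f(n) = n¹⁰ is O(n¹⁰), while g(n) = log²(n) is O(log² n).
Since O(n¹⁰) grows faster than O(log² n), f(n) dominates.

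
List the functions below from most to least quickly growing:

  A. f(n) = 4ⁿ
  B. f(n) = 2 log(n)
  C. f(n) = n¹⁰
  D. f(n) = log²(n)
A > C > D > B

Comparing growth rates:
A = 4ⁿ is O(4ⁿ)
C = n¹⁰ is O(n¹⁰)
D = log²(n) is O(log² n)
B = 2 log(n) is O(log n)

Therefore, the order from fastest to slowest is: A > C > D > B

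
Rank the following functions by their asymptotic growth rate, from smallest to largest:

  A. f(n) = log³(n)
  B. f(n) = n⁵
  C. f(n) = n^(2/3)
A < C < B

Comparing growth rates:
A = log³(n) is O(log³ n)
C = n^(2/3) is O(n^(2/3))
B = n⁵ is O(n⁵)

Therefore, the order from slowest to fastest is: A < C < B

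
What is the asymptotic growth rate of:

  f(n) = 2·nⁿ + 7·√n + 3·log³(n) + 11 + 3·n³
Θ(nⁿ)

Order the terms by growth rate: 11 ≺ 3·log³(n) ≺ 7·√n ≺ 3·n³ ≺ 2·nⁿ.
The fastest-growing term 2·nⁿ dominates as n → ∞; dropping its constant factor gives Θ(nⁿ).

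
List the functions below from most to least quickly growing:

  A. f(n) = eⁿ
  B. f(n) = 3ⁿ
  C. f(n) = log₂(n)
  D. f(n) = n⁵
B > A > D > C

Comparing growth rates:
B = 3ⁿ is O(3ⁿ)
A = eⁿ is O(eⁿ)
D = n⁵ is O(n⁵)
C = log₂(n) is O(log n)

Therefore, the order from fastest to slowest is: B > A > D > C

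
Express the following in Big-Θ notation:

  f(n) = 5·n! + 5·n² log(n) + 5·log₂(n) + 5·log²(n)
Θ(n!)

Order the terms by growth rate: 5·log₂(n) ≺ 5·log²(n) ≺ 5·n² log(n) ≺ 5·n!.
The fastest-growing term 5·n! dominates as n → ∞; dropping its constant factor gives Θ(n!).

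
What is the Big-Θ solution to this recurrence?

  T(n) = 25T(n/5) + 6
Θ(n²)

Master Theorem: a = 25, b = 5, f(n) = 6.
Compute the critical exponent d = log₅(25) = 2.
Compare f(n) = Θ(1) against n^d:
  k = 0 < d = 2, so f(n) = O(n^(d-ε)) — Case 1.
  The recursion cost dominates: T(n) = Θ(n^d) = Θ(n²).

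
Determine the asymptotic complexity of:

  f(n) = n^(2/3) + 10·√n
O(n^(2/3))

The dominant term in n^(2/3) + 10·√n is n^(2/3), which is Θ(n^(2/3)).
Lower-order terms (10·√n) are asymptotically negligible.
Constants are absorbed, so the tightest bound is O(n^(2/3)).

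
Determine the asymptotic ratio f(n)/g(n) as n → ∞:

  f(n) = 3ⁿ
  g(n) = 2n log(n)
∞

Since 3ⁿ (O(3ⁿ)) grows faster than 2n log(n) (O(n log n)),
the ratio f(n)/g(n) → ∞ as n → ∞.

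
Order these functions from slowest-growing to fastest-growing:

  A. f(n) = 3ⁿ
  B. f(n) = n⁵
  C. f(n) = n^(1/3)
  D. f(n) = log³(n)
D < C < B < A

Comparing growth rates:
D = log³(n) is O(log³ n)
C = n^(1/3) is O(n^(1/3))
B = n⁵ is O(n⁵)
A = 3ⁿ is O(3ⁿ)

Therefore, the order from slowest to fastest is: D < C < B < A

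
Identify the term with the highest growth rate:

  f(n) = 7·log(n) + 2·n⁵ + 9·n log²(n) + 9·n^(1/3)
2·n⁵

Looking at each term:
  - 7·log(n) is O(log n)
  - 2·n⁵ is O(n⁵)
  - 9·n log²(n) is O(n log² n)
  - 9·n^(1/3) is O(n^(1/3))

The term 2·n⁵ (O(n⁵)) grows fastest and dominates all others.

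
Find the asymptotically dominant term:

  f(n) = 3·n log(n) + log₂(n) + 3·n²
3·n²

Looking at each term:
  - 3·n log(n) is O(n log n)
  - log₂(n) is O(log n)
  - 3·n² is O(n²)

The term 3·n² (O(n²)) grows fastest and dominates all others.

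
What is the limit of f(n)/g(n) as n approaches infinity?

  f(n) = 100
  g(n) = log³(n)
0

Since 100 (O(1)) grows slower than log³(n) (O(log³ n)),
the ratio f(n)/g(n) → 0 as n → ∞.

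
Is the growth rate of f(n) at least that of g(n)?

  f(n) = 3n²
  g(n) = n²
True

f(n) = 3n² and g(n) = n² are both O(n²).
Big-Ω permits equal growth rates (f ≥ c·g for some c > 0), so f(n) = Ω(g(n)) is true.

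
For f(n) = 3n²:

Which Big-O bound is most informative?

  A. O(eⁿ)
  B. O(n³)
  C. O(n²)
C

f(n) = 3n² is O(n²).
All listed options are valid Big-O bounds (upper bounds),
but O(n²) is the tightest (smallest valid bound).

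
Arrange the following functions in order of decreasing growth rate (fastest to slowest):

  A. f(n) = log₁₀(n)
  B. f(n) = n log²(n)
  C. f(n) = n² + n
C > B > A

Comparing growth rates:
C = n² + n is O(n²)
B = n log²(n) is O(n log² n)
A = log₁₀(n) is O(log n)

Therefore, the order from fastest to slowest is: C > B > A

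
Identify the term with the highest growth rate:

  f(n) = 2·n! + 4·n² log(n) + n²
2·n!

Looking at each term:
  - 2·n! is O(n!)
  - 4·n² log(n) is O(n² log n)
  - n² is O(n²)

The term 2·n! (O(n!)) grows fastest and dominates all others.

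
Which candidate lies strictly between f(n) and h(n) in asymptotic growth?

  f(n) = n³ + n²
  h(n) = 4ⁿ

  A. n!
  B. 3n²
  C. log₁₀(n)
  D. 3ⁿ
D

We need g(n) with n³ + n² = o(g(n)) and g(n) = o(4ⁿ), i.e. O(n³) ≺ g ≺ O(4ⁿ).
Check each option:
  A. n! — O(n!) does not grow strictly slower than h(n)
  B. 3n² — O(n²) does not grow strictly faster than f(n)
  C. log₁₀(n) — O(log n) does not grow strictly faster than f(n)
  D. 3ⁿ — O(3ⁿ) is strictly between O(n³) and O(4ⁿ) ✓

Only option D (3ⁿ) lies strictly between.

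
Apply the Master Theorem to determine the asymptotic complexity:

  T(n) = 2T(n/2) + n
Θ(n log n)

Master Theorem: a = 2, b = 2, f(n) = n.
Compute the critical exponent d = log₂(2) = 1.
Compare f(n) = Θ(n) against n^d:
  k = 1 = d, so f(n) = Θ(n^d) — Case 2.
  Work is balanced across levels: T(n) = Θ(n^d log n) = Θ(n log n).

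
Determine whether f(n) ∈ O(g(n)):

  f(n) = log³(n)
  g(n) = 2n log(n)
True

f(n) = log³(n) is O(log³ n), and g(n) = 2n log(n) is O(n log n).
Since O(log³ n) ⊆ O(n log n) (f grows no faster than g), f(n) = O(g(n)) is true.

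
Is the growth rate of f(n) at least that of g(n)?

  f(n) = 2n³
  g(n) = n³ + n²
True

f(n) = 2n³ and g(n) = n³ + n² are both O(n³).
Big-Ω permits equal growth rates (f ≥ c·g for some c > 0), so f(n) = Ω(g(n)) is true.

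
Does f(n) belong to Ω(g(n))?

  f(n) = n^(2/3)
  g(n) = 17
True

f(n) = n^(2/3) is O(n^(2/3)), and g(n) = 17 is O(1).
Since O(n^(2/3)) grows at least as fast as O(1), f(n) = Ω(g(n)) is true.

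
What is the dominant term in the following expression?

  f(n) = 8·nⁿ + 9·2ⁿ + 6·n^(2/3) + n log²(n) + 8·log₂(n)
8·nⁿ

Looking at each term:
  - 8·nⁿ is O(nⁿ)
  - 9·2ⁿ is O(2ⁿ)
  - 6·n^(2/3) is O(n^(2/3))
  - n log²(n) is O(n log² n)
  - 8·log₂(n) is O(log n)

The term 8·nⁿ (O(nⁿ)) grows fastest and dominates all others.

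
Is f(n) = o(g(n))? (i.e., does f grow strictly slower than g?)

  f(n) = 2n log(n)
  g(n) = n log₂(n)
False

f(n) = 2n log(n) is O(n log n), and g(n) = n log₂(n) is O(n log n).
Since they have the same growth rate, f(n) = o(g(n)) is false.
(f = o(g) requires f to grow strictly slower, not equal.)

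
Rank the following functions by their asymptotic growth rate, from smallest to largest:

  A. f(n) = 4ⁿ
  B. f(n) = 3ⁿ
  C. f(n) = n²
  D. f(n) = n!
C < B < A < D

Comparing growth rates:
C = n² is O(n²)
B = 3ⁿ is O(3ⁿ)
A = 4ⁿ is O(4ⁿ)
D = n! is O(n!)

Therefore, the order from slowest to fastest is: C < B < A < D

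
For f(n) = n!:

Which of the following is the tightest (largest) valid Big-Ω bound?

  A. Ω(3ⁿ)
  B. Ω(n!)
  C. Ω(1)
B

f(n) = n! is Ω(n!).
All listed options are valid Big-Ω bounds (lower bounds),
but Ω(n!) is the tightest (largest valid bound).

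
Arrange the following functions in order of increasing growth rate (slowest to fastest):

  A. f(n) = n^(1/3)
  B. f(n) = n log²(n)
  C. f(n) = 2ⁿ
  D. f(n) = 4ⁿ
A < B < C < D

Comparing growth rates:
A = n^(1/3) is O(n^(1/3))
B = n log²(n) is O(n log² n)
C = 2ⁿ is O(2ⁿ)
D = 4ⁿ is O(4ⁿ)

Therefore, the order from slowest to fastest is: A < B < C < D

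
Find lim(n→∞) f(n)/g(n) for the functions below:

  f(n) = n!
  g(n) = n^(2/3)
∞

Since n! (O(n!)) grows faster than n^(2/3) (O(n^(2/3))),
the ratio f(n)/g(n) → ∞ as n → ∞.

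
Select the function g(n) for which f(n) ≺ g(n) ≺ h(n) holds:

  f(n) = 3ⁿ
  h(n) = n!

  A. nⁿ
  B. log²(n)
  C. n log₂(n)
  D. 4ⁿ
D

We need g(n) with 3ⁿ = o(g(n)) and g(n) = o(n!), i.e. O(3ⁿ) ≺ g ≺ O(n!).
Check each option:
  A. nⁿ — O(nⁿ) does not grow strictly slower than h(n)
  B. log²(n) — O(log² n) does not grow strictly faster than f(n)
  C. n log₂(n) — O(n log n) does not grow strictly faster than f(n)
  D. 4ⁿ — O(4ⁿ) is strictly between O(3ⁿ) and O(n!) ✓

Only option D (4ⁿ) lies strictly between.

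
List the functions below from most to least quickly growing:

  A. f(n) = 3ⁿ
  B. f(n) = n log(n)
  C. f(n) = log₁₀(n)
A > B > C

Comparing growth rates:
A = 3ⁿ is O(3ⁿ)
B = n log(n) is O(n log n)
C = log₁₀(n) is O(log n)

Therefore, the order from fastest to slowest is: A > B > C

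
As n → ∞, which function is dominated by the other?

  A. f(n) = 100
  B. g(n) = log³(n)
A

f(n) = 100 is O(1), while g(n) = log³(n) is O(log³ n).
Since O(1) grows slower than O(log³ n), f(n) is dominated.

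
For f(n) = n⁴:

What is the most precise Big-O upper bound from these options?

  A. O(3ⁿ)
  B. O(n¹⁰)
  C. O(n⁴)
C

f(n) = n⁴ is O(n⁴).
All listed options are valid Big-O bounds (upper bounds),
but O(n⁴) is the tightest (smallest valid bound).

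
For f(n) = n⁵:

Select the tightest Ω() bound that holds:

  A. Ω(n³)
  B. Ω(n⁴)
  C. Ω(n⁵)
C

f(n) = n⁵ is Ω(n⁵).
All listed options are valid Big-Ω bounds (lower bounds),
but Ω(n⁵) is the tightest (largest valid bound).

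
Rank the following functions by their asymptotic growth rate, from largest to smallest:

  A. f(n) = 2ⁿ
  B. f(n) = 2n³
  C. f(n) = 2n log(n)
A > B > C

Comparing growth rates:
A = 2ⁿ is O(2ⁿ)
B = 2n³ is O(n³)
C = 2n log(n) is O(n log n)

Therefore, the order from fastest to slowest is: A > B > C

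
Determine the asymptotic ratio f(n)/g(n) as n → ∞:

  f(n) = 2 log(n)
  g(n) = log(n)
2

Since 2 log(n) and log(n) have the same growth rate (O(log n)),
the ratio converges to a constant: 2.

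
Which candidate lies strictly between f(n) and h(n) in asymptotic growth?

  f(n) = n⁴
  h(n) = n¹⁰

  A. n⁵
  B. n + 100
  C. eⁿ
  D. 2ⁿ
A

We need g(n) with n⁴ = o(g(n)) and g(n) = o(n¹⁰), i.e. O(n⁴) ≺ g ≺ O(n¹⁰).
Check each option:
  A. n⁵ — O(n⁵) is strictly between O(n⁴) and O(n¹⁰) ✓
  B. n + 100 — O(n) does not grow strictly faster than f(n)
  C. eⁿ — O(eⁿ) does not grow strictly slower than h(n)
  D. 2ⁿ — O(2ⁿ) does not grow strictly slower than h(n)

Only option A (n⁵) lies strictly between.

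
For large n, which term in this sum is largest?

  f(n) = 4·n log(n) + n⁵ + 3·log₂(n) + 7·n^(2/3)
n⁵

Looking at each term:
  - 4·n log(n) is O(n log n)
  - n⁵ is O(n⁵)
  - 3·log₂(n) is O(log n)
  - 7·n^(2/3) is O(n^(2/3))

The term n⁵ (O(n⁵)) grows fastest and dominates all others.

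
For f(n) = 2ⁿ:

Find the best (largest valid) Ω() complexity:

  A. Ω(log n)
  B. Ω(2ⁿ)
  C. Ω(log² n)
B

f(n) = 2ⁿ is Ω(2ⁿ).
All listed options are valid Big-Ω bounds (lower bounds),
but Ω(2ⁿ) is the tightest (largest valid bound).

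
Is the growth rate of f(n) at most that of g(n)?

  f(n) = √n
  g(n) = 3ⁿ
True

f(n) = √n is O(√n), and g(n) = 3ⁿ is O(3ⁿ).
Since O(√n) ⊆ O(3ⁿ) (f grows no faster than g), f(n) = O(g(n)) is true.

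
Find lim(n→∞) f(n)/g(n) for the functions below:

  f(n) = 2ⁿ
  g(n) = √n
∞

Since 2ⁿ (O(2ⁿ)) grows faster than √n (O(√n)),
the ratio f(n)/g(n) → ∞ as n → ∞.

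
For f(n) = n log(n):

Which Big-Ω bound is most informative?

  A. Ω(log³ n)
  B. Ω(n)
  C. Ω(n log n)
C

f(n) = n log(n) is Ω(n log n).
All listed options are valid Big-Ω bounds (lower bounds),
but Ω(n log n) is the tightest (largest valid bound).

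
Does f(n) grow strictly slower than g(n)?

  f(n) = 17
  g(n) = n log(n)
True

f(n) = 17 is O(1), and g(n) = n log(n) is O(n log n).
Since O(1) grows strictly slower than O(n log n), f(n) = o(g(n)) is true.
This means lim(n→∞) f(n)/g(n) = 0.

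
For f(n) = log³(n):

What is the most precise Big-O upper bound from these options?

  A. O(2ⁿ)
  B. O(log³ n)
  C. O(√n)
B

f(n) = log³(n) is O(log³ n).
All listed options are valid Big-O bounds (upper bounds),
but O(log³ n) is the tightest (smallest valid bound).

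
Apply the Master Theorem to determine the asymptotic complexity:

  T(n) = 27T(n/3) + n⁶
Θ(n⁶)

Master Theorem: a = 27, b = 3, f(n) = n⁶.
Compute the critical exponent d = log₃(27) = 3.
Compare f(n) = Θ(n⁶) against n^d:
  k = 6 > d = 3, so f(n) = Ω(n^(d+ε)) — Case 3.
  Regularity: a·(n/b)^6/n^6 = a/b^6 = 27/729 < 1 ✓.
  The top-level work dominates: T(n) = Θ(f(n)) = Θ(n⁶).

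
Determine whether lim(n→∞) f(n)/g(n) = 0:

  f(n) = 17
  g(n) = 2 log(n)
True

f(n) = 17 is O(1), and g(n) = 2 log(n) is O(log n).
Since O(1) grows strictly slower than O(log n), f(n) = o(g(n)) is true.
This means lim(n→∞) f(n)/g(n) = 0.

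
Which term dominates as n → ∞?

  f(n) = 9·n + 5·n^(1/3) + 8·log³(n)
9·n

Looking at each term:
  - 9·n is O(n)
  - 5·n^(1/3) is O(n^(1/3))
  - 8·log³(n) is O(log³ n)

The term 9·n (O(n)) grows fastest and dominates all others.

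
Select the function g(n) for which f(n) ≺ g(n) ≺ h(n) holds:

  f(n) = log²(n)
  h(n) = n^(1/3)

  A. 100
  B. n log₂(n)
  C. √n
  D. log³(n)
D

We need g(n) with log²(n) = o(g(n)) and g(n) = o(n^(1/3)), i.e. O(log² n) ≺ g ≺ O(n^(1/3)).
Check each option:
  A. 100 — O(1) does not grow strictly faster than f(n)
  B. n log₂(n) — O(n log n) does not grow strictly slower than h(n)
  C. √n — O(√n) does not grow strictly slower than h(n)
  D. log³(n) — O(log³ n) is strictly between O(log² n) and O(n^(1/3)) ✓

Only option D (log³(n)) lies strictly between.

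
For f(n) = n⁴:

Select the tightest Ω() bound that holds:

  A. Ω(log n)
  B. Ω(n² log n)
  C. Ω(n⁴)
C

f(n) = n⁴ is Ω(n⁴).
All listed options are valid Big-Ω bounds (lower bounds),
but Ω(n⁴) is the tightest (largest valid bound).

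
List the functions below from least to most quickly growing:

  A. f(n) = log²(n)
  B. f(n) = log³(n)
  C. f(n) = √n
A < B < C

Comparing growth rates:
A = log²(n) is O(log² n)
B = log³(n) is O(log³ n)
C = √n is O(√n)

Therefore, the order from slowest to fastest is: A < B < C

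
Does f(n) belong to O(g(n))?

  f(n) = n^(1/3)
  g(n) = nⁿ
True

f(n) = n^(1/3) is O(n^(1/3)), and g(n) = nⁿ is O(nⁿ).
Since O(n^(1/3)) ⊆ O(nⁿ) (f grows no faster than g), f(n) = O(g(n)) is true.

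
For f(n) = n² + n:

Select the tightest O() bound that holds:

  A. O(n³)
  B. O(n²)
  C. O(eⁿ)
B

f(n) = n² + n is O(n²).
All listed options are valid Big-O bounds (upper bounds),
but O(n²) is the tightest (smallest valid bound).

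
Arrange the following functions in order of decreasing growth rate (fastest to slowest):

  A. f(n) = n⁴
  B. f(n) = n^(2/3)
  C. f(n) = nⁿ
C > A > B

Comparing growth rates:
C = nⁿ is O(nⁿ)
A = n⁴ is O(n⁴)
B = n^(2/3) is O(n^(2/3))

Therefore, the order from fastest to slowest is: C > A > B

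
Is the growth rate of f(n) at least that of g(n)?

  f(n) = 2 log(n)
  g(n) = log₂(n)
True

f(n) = 2 log(n) and g(n) = log₂(n) are both O(log n).
Big-Ω permits equal growth rates (f ≥ c·g for some c > 0), so f(n) = Ω(g(n)) is true.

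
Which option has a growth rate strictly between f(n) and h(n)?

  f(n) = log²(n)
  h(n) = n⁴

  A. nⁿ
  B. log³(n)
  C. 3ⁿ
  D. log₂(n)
B

We need g(n) with log²(n) = o(g(n)) and g(n) = o(n⁴), i.e. O(log² n) ≺ g ≺ O(n⁴).
Check each option:
  A. nⁿ — O(nⁿ) does not grow strictly slower than h(n)
  B. log³(n) — O(log³ n) is strictly between O(log² n) and O(n⁴) ✓
  C. 3ⁿ — O(3ⁿ) does not grow strictly slower than h(n)
  D. log₂(n) — O(log n) does not grow strictly faster than f(n)

Only option B (log³(n)) lies strictly between.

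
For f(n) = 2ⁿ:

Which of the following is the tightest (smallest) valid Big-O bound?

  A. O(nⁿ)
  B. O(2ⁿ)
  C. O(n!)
B

f(n) = 2ⁿ is O(2ⁿ).
All listed options are valid Big-O bounds (upper bounds),
but O(2ⁿ) is the tightest (smallest valid bound).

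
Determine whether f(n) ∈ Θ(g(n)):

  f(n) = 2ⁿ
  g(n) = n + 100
False

f(n) = 2ⁿ is O(2ⁿ), and g(n) = n + 100 is O(n).
Since they have different growth rates, f(n) = Θ(g(n)) is false.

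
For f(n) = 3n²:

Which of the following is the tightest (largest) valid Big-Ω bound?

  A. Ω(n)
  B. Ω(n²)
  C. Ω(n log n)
B

f(n) = 3n² is Ω(n²).
All listed options are valid Big-Ω bounds (lower bounds),
but Ω(n²) is the tightest (largest valid bound).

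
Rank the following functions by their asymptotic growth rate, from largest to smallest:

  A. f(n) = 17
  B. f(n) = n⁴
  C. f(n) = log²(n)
B > C > A

Comparing growth rates:
B = n⁴ is O(n⁴)
C = log²(n) is O(log² n)
A = 17 is O(1)

Therefore, the order from fastest to slowest is: B > C > A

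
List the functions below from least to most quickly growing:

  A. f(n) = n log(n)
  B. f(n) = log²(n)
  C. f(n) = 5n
B < C < A

Comparing growth rates:
B = log²(n) is O(log² n)
C = 5n is O(n)
A = n log(n) is O(n log n)

Therefore, the order from slowest to fastest is: B < C < A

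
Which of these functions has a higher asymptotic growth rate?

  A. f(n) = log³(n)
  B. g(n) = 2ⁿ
B

f(n) = log³(n) is O(log³ n), while g(n) = 2ⁿ is O(2ⁿ).
Since O(2ⁿ) grows faster than O(log³ n), g(n) dominates.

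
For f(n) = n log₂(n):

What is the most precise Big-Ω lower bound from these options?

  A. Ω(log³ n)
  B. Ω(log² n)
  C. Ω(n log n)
C

f(n) = n log₂(n) is Ω(n log n).
All listed options are valid Big-Ω bounds (lower bounds),
but Ω(n log n) is the tightest (largest valid bound).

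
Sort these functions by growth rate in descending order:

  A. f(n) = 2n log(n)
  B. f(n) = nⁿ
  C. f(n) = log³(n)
B > A > C

Comparing growth rates:
B = nⁿ is O(nⁿ)
A = 2n log(n) is O(n log n)
C = log³(n) is O(log³ n)

Therefore, the order from fastest to slowest is: B > A > C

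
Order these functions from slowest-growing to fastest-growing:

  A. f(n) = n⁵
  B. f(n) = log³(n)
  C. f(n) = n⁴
B < C < A

Comparing growth rates:
B = log³(n) is O(log³ n)
C = n⁴ is O(n⁴)
A = n⁵ is O(n⁵)

Therefore, the order from slowest to fastest is: B < C < A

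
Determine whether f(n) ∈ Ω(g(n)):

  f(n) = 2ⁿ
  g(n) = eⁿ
False

f(n) = 2ⁿ is O(2ⁿ), and g(n) = eⁿ is O(eⁿ).
Since O(2ⁿ) grows slower than O(eⁿ), f(n) = Ω(g(n)) is false.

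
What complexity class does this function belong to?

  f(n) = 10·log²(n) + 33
O(log² n)

The dominant term in 10·log²(n) + 33 is 10·log²(n), which is Θ(log² n).
Lower-order terms (33) are asymptotically negligible.
Constants are absorbed, so the tightest bound is O(log² n).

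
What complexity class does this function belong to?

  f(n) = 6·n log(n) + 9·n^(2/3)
O(n log n)

The dominant term in 6·n log(n) + 9·n^(2/3) is 6·n log(n), which is Θ(n log n).
Lower-order terms (9·n^(2/3)) are asymptotically negligible.
Constants are absorbed, so the tightest bound is O(n log n).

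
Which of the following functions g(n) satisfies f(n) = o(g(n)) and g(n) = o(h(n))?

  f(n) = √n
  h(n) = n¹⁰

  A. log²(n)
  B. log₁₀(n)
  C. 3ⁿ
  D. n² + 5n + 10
D

We need g(n) with √n = o(g(n)) and g(n) = o(n¹⁰), i.e. O(√n) ≺ g ≺ O(n¹⁰).
Check each option:
  A. log²(n) — O(log² n) does not grow strictly faster than f(n)
  B. log₁₀(n) — O(log n) does not grow strictly faster than f(n)
  C. 3ⁿ — O(3ⁿ) does not grow strictly slower than h(n)
  D. n² + 5n + 10 — O(n²) is strictly between O(√n) and O(n¹⁰) ✓

Only option D (n² + 5n + 10) lies strictly between.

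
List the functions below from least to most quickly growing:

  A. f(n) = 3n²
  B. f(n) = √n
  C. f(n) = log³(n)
C < B < A

Comparing growth rates:
C = log³(n) is O(log³ n)
B = √n is O(√n)
A = 3n² is O(n²)

Therefore, the order from slowest to fastest is: C < B < A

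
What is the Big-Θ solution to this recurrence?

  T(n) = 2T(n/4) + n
Θ(n)

Master Theorem: a = 2, b = 4, f(n) = n.
Compute the critical exponent d = log₄(2) = 0.500.
Compare f(n) = Θ(n) against n^d:
  k = 1 > d = 0.500, so f(n) = Ω(n^(d+ε)) — Case 3.
  Regularity: a·(n/b)^1/n^1 = a/b^1 = 2/4 < 1 ✓.
  The top-level work dominates: T(n) = Θ(f(n)) = Θ(n).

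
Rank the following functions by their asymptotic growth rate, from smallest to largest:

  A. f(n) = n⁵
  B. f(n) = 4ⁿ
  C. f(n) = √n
C < A < B

Comparing growth rates:
C = √n is O(√n)
A = n⁵ is O(n⁵)
B = 4ⁿ is O(4ⁿ)

Therefore, the order from slowest to fastest is: C < A < B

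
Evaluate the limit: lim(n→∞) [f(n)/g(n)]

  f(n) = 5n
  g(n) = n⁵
0

Since 5n (O(n)) grows slower than n⁵ (O(n⁵)),
the ratio f(n)/g(n) → 0 as n → ∞.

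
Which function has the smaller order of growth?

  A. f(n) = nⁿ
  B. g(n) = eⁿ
B

f(n) = nⁿ is O(nⁿ), while g(n) = eⁿ is O(eⁿ).
Since O(eⁿ) grows slower than O(nⁿ), g(n) is dominated.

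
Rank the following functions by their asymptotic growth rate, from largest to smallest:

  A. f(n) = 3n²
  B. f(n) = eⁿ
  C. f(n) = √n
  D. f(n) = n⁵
B > D > A > C

Comparing growth rates:
B = eⁿ is O(eⁿ)
D = n⁵ is O(n⁵)
A = 3n² is O(n²)
C = √n is O(√n)

Therefore, the order from fastest to slowest is: B > D > A > C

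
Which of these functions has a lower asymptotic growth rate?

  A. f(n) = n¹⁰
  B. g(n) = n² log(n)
B

f(n) = n¹⁰ is O(n¹⁰), while g(n) = n² log(n) is O(n² log n).
Since O(n² log n) grows slower than O(n¹⁰), g(n) is dominated.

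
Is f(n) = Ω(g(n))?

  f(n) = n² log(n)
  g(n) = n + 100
True

f(n) = n² log(n) is O(n² log n), and g(n) = n + 100 is O(n).
Since O(n² log n) grows at least as fast as O(n), f(n) = Ω(g(n)) is true.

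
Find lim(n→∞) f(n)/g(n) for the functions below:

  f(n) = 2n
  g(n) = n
2

Since 2n and n have the same growth rate (O(n)),
the ratio converges to a constant: 2.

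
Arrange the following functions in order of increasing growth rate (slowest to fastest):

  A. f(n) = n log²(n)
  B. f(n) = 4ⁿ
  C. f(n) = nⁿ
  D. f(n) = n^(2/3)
D < A < B < C

Comparing growth rates:
D = n^(2/3) is O(n^(2/3))
A = n log²(n) is O(n log² n)
B = 4ⁿ is O(4ⁿ)
C = nⁿ is O(nⁿ)

Therefore, the order from slowest to fastest is: D < A < B < C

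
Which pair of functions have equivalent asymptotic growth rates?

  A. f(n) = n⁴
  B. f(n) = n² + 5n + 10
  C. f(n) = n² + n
B and C

Examining each function:
  A. n⁴ is O(n⁴)
  B. n² + 5n + 10 is O(n²)
  C. n² + n is O(n²)

Functions B and C both have the same complexity class.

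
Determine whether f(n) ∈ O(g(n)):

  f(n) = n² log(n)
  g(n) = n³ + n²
True

f(n) = n² log(n) is O(n² log n), and g(n) = n³ + n² is O(n³).
Since O(n² log n) ⊆ O(n³) (f grows no faster than g), f(n) = O(g(n)) is true.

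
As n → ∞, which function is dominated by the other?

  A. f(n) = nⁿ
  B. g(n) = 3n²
B

f(n) = nⁿ is O(nⁿ), while g(n) = 3n² is O(n²).
Since O(n²) grows slower than O(nⁿ), g(n) is dominated.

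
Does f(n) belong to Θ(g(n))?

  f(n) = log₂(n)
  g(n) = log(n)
True

f(n) = log₂(n) and g(n) = log(n) are both O(log n).
Since they have the same asymptotic growth rate, f(n) = Θ(g(n)) is true.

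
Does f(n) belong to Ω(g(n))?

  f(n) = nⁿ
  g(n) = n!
True

f(n) = nⁿ is O(nⁿ), and g(n) = n! is O(n!).
Since O(nⁿ) grows at least as fast as O(n!), f(n) = Ω(g(n)) is true.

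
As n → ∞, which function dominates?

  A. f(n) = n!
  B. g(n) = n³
A

f(n) = n! is O(n!), while g(n) = n³ is O(n³).
Since O(n!) grows faster than O(n³), f(n) dominates.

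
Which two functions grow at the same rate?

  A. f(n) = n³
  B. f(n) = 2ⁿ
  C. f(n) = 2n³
A and C

Examining each function:
  A. n³ is O(n³)
  B. 2ⁿ is O(2ⁿ)
  C. 2n³ is O(n³)

Functions A and C both have the same complexity class.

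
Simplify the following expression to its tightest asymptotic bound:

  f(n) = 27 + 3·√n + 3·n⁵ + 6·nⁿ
Θ(nⁿ)

Order the terms by growth rate: 27 ≺ 3·√n ≺ 3·n⁵ ≺ 6·nⁿ.
The fastest-growing term 6·nⁿ dominates as n → ∞; dropping its constant factor gives Θ(nⁿ).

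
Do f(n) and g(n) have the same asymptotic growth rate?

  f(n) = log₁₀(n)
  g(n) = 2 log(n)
True

f(n) = log₁₀(n) and g(n) = 2 log(n) are both O(log n).
Since they have the same asymptotic growth rate, f(n) = Θ(g(n)) is true.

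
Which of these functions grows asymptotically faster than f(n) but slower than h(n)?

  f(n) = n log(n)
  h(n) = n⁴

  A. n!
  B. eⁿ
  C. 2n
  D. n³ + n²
D

We need g(n) with n log(n) = o(g(n)) and g(n) = o(n⁴), i.e. O(n log n) ≺ g ≺ O(n⁴).
Check each option:
  A. n! — O(n!) does not grow strictly slower than h(n)
  B. eⁿ — O(eⁿ) does not grow strictly slower than h(n)
  C. 2n — O(n) does not grow strictly faster than f(n)
  D. n³ + n² — O(n³) is strictly between O(n log n) and O(n⁴) ✓

Only option D (n³ + n²) lies strictly between.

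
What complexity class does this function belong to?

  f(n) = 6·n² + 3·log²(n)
O(n²)

The dominant term in 6·n² + 3·log²(n) is 6·n², which is Θ(n²).
Lower-order terms (3·log²(n)) are asymptotically negligible.
Constants are absorbed, so the tightest bound is O(n²).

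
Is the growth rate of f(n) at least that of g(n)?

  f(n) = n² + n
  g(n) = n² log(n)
False

f(n) = n² + n is O(n²), and g(n) = n² log(n) is O(n² log n).
Since O(n²) grows slower than O(n² log n), f(n) = Ω(g(n)) is false.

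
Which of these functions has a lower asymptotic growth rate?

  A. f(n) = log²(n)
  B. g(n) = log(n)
B

f(n) = log²(n) is O(log² n), while g(n) = log(n) is O(log n).
Since O(log n) grows slower than O(log² n), g(n) is dominated.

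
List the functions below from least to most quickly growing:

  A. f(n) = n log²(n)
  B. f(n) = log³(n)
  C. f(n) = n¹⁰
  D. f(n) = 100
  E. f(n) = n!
D < B < A < C < E

Comparing growth rates:
D = 100 is O(1)
B = log³(n) is O(log³ n)
A = n log²(n) is O(n log² n)
C = n¹⁰ is O(n¹⁰)
E = n! is O(n!)

Therefore, the order from slowest to fastest is: D < B < A < C < E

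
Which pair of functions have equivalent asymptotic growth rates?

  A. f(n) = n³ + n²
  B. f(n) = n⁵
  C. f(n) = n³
A and C

Examining each function:
  A. n³ + n² is O(n³)
  B. n⁵ is O(n⁵)
  C. n³ is O(n³)

Functions A and C both have the same complexity class.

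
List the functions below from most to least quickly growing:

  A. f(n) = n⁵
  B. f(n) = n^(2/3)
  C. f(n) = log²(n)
A > B > C

Comparing growth rates:
A = n⁵ is O(n⁵)
B = n^(2/3) is O(n^(2/3))
C = log²(n) is O(log² n)

Therefore, the order from fastest to slowest is: A > B > C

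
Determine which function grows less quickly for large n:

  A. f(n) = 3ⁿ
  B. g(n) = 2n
B

f(n) = 3ⁿ is O(3ⁿ), while g(n) = 2n is O(n).
Since O(n) grows slower than O(3ⁿ), g(n) is dominated.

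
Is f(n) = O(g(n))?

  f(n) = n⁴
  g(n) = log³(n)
False

f(n) = n⁴ is O(n⁴), and g(n) = log³(n) is O(log³ n).
Since O(n⁴) grows faster than O(log³ n), f(n) = O(g(n)) is false.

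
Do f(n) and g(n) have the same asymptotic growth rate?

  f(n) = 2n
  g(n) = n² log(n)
False

f(n) = 2n is O(n), and g(n) = n² log(n) is O(n² log n).
Since they have different growth rates, f(n) = Θ(g(n)) is false.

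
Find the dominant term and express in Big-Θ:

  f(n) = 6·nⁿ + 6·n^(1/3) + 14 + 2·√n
Θ(nⁿ)

Order the terms by growth rate: 14 ≺ 6·n^(1/3) ≺ 2·√n ≺ 6·nⁿ.
The fastest-growing term 6·nⁿ dominates as n → ∞; dropping its constant factor gives Θ(nⁿ).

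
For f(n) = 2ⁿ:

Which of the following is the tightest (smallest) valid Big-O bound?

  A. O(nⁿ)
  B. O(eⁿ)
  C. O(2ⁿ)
C

f(n) = 2ⁿ is O(2ⁿ).
All listed options are valid Big-O bounds (upper bounds),
but O(2ⁿ) is the tightest (smallest valid bound).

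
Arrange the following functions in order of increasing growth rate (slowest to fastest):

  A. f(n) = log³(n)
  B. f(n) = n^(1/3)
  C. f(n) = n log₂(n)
A < B < C

Comparing growth rates:
A = log³(n) is O(log³ n)
B = n^(1/3) is O(n^(1/3))
C = n log₂(n) is O(n log n)

Therefore, the order from slowest to fastest is: A < B < C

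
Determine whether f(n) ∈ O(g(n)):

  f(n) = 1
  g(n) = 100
True

f(n) = 1 and g(n) = 100 are both O(1).
Big-O permits equal growth rates (f ≤ c·g for some c), so f(n) = O(g(n)) is true.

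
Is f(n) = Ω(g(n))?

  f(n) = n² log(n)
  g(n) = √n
True

f(n) = n² log(n) is O(n² log n), and g(n) = √n is O(√n).
Since O(n² log n) grows at least as fast as O(√n), f(n) = Ω(g(n)) is true.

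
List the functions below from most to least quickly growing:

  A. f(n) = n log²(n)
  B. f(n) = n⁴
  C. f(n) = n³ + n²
B > C > A

Comparing growth rates:
B = n⁴ is O(n⁴)
C = n³ + n² is O(n³)
A = n log²(n) is O(n log² n)

Therefore, the order from fastest to slowest is: B > C > A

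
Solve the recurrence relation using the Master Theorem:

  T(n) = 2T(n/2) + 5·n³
Θ(n³)

Master Theorem: a = 2, b = 2, f(n) = 5·n³.
Compute the critical exponent d = log₂(2) = 1.
Compare f(n) = Θ(n³) against n^d:
  k = 3 > d = 1, so f(n) = Ω(n^(d+ε)) — Case 3.
  Regularity: a·(n/b)^3/n^3 = a/b^3 = 2/8 < 1 ✓.
  The top-level work dominates: T(n) = Θ(f(n)) = Θ(n³).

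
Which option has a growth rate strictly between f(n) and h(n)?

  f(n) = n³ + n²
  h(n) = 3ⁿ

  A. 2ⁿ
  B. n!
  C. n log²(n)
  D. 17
A

We need g(n) with n³ + n² = o(g(n)) and g(n) = o(3ⁿ), i.e. O(n³) ≺ g ≺ O(3ⁿ).
Check each option:
  A. 2ⁿ — O(2ⁿ) is strictly between O(n³) and O(3ⁿ) ✓
  B. n! — O(n!) does not grow strictly slower than h(n)
  C. n log²(n) — O(n log² n) does not grow strictly faster than f(n)
  D. 17 — O(1) does not grow strictly faster than f(n)

Only option A (2ⁿ) lies strictly between.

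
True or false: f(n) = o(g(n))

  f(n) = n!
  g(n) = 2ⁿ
False

f(n) = n! is O(n!), and g(n) = 2ⁿ is O(2ⁿ).
Since O(n!) grows faster than or equal to O(2ⁿ), f(n) = o(g(n)) is false.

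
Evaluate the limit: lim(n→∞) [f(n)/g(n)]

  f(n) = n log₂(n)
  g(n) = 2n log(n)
1/(2*log(2))

Since n log₂(n) and 2n log(n) have the same growth rate (O(n log n)),
the ratio converges to a constant: 1/(2*log(2)).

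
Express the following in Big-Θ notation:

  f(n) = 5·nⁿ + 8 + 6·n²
Θ(nⁿ)

Order the terms by growth rate: 8 ≺ 6·n² ≺ 5·nⁿ.
The fastest-growing term 5·nⁿ dominates as n → ∞; dropping its constant factor gives Θ(nⁿ).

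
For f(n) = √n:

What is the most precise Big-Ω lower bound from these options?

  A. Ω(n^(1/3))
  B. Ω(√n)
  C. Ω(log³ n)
B

f(n) = √n is Ω(√n).
All listed options are valid Big-Ω bounds (lower bounds),
but Ω(√n) is the tightest (largest valid bound).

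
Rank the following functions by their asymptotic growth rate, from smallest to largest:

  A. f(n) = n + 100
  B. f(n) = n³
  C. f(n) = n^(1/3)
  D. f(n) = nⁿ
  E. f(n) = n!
C < A < B < E < D

Comparing growth rates:
C = n^(1/3) is O(n^(1/3))
A = n + 100 is O(n)
B = n³ is O(n³)
E = n! is O(n!)
D = nⁿ is O(nⁿ)

Therefore, the order from slowest to fastest is: C < A < B < E < D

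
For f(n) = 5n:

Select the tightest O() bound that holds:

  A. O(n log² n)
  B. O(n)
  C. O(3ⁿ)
B

f(n) = 5n is O(n).
All listed options are valid Big-O bounds (upper bounds),
but O(n) is the tightest (smallest valid bound).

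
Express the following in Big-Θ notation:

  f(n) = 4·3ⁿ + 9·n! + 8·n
Θ(n!)

Order the terms by growth rate: 8·n ≺ 4·3ⁿ ≺ 9·n!.
The fastest-growing term 9·n! dominates as n → ∞; dropping its constant factor gives Θ(n!).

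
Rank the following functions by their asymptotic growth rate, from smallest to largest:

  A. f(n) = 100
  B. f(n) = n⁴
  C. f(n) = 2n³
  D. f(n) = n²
A < D < C < B

Comparing growth rates:
A = 100 is O(1)
D = n² is O(n²)
C = 2n³ is O(n³)
B = n⁴ is O(n⁴)

Therefore, the order from slowest to fastest is: A < D < C < B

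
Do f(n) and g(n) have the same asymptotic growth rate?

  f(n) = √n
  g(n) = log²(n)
False

f(n) = √n is O(√n), and g(n) = log²(n) is O(log² n).
Since they have different growth rates, f(n) = Θ(g(n)) is false.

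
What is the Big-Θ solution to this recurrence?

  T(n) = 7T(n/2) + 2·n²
Θ(n^log₂(7))

Master Theorem: a = 7, b = 2, f(n) = 2·n².
Compute the critical exponent d = log₂(7) = 2.807.
Compare f(n) = Θ(n²) against n^d:
  k = 2 < d = 2.807, so f(n) = O(n^(d-ε)) — Case 1.
  The recursion cost dominates: T(n) = Θ(n^d) = Θ(n^log₂(7)).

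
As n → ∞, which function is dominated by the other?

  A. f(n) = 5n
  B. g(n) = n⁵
A

f(n) = 5n is O(n), while g(n) = n⁵ is O(n⁵).
Since O(n) grows slower than O(n⁵), f(n) is dominated.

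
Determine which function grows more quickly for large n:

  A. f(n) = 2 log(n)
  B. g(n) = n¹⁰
B

f(n) = 2 log(n) is O(log n), while g(n) = n¹⁰ is O(n¹⁰).
Since O(n¹⁰) grows faster than O(log n), g(n) dominates.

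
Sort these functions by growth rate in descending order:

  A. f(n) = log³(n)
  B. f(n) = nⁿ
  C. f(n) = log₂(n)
B > A > C

Comparing growth rates:
B = nⁿ is O(nⁿ)
A = log³(n) is O(log³ n)
C = log₂(n) is O(log n)

Therefore, the order from fastest to slowest is: B > A > C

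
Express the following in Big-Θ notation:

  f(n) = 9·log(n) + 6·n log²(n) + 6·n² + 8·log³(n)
Θ(n²)

Order the terms by growth rate: 9·log(n) ≺ 8·log³(n) ≺ 6·n log²(n) ≺ 6·n².
The fastest-growing term 6·n² dominates as n → ∞; dropping its constant factor gives Θ(n²).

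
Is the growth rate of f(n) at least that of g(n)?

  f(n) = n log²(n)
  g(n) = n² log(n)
False

f(n) = n log²(n) is O(n log² n), and g(n) = n² log(n) is O(n² log n).
Since O(n log² n) grows slower than O(n² log n), f(n) = Ω(g(n)) is false.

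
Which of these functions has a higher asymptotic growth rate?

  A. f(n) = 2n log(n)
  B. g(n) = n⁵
B

f(n) = 2n log(n) is O(n log n), while g(n) = n⁵ is O(n⁵).
Since O(n⁵) grows faster than O(n log n), g(n) dominates.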